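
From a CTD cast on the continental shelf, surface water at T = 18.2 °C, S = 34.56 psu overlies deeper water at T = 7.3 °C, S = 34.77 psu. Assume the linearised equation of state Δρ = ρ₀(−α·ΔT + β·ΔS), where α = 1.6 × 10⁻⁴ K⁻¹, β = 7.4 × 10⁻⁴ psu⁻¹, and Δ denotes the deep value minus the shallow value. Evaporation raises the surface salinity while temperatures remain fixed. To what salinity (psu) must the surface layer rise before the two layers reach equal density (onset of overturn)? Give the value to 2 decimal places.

Neutral buoyancy requires −α(T_deep − T_surf) + β(S_deep − S_surf′) = 0.
S_surf′ = S_deep − (α/β)·ΔT = 34.77 − (1.6 × 10⁻⁴/7.4 × 10⁻⁴)·(-10.9) = 37.1268 psu.
Increase required: 37.1268 − 34.56 = 2.5668 psu.

37.13 psu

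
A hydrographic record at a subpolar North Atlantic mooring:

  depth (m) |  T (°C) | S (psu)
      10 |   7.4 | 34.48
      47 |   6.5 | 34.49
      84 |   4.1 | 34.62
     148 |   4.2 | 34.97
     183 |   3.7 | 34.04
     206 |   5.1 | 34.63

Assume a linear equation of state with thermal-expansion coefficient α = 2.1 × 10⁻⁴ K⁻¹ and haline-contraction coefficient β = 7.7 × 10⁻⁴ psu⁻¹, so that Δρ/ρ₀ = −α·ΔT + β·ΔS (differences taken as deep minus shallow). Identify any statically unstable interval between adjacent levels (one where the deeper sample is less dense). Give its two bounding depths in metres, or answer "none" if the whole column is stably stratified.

Evaluate Δρ/ρ₀ = −αΔT + βΔS across each adjacent pair:
  10–47 m: −αΔT+βΔS = −(2.1 × 10⁻⁴)(-0.9)+(7.7 × 10⁻⁴)(+0.01) = 2.0 × 10⁻⁴ → stable
  47–84 m: −αΔT+βΔS = −(2.1 × 10⁻⁴)(-2.4)+(7.7 × 10⁻⁴)(+0.13) = 6.0 × 10⁻⁴ → stable
  84–148 m: −αΔT+βΔS = −(2.1 × 10⁻⁴)(+0.1)+(7.7 × 10⁻⁴)(+0.35) = 2.5 × 10⁻⁴ → stable
  148–183 m: −αΔT+βΔS = −(2.1 × 10⁻⁴)(-0.5)+(7.7 × 10⁻⁴)(-0.93) = -6.1 × 10⁻⁴ → UNSTABLE
  183–206 m: −αΔT+βΔS = −(2.1 × 10⁻⁴)(+1.4)+(7.7 × 10⁻⁴)(+0.59) = 1.6 × 10⁻⁴ → stable
The 148–183 m interval has Δρ < 0: lighter water underlies denser water.

148–183 m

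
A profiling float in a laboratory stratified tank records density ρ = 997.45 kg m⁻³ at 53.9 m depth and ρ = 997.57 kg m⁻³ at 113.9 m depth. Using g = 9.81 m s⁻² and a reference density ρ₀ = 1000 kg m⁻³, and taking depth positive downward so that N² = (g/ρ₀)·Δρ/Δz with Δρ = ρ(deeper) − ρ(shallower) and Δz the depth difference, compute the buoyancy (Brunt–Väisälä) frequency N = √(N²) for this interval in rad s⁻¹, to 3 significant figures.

Δρ = 997.57 − 997.45 = 0.12 kg m⁻³ over Δz = 113.9 − 53.9 = 60 m.
N² = (9.81/1000) × (0.12/60) = 1.9620 × 10⁻⁵ s⁻².
N = √(1.9620 × 10⁻⁵) = 4.4294 × 10⁻³ rad s⁻¹ ≈ 4.43 × 10⁻³ rad s⁻¹.

4.43 × 10⁻³ rad s⁻¹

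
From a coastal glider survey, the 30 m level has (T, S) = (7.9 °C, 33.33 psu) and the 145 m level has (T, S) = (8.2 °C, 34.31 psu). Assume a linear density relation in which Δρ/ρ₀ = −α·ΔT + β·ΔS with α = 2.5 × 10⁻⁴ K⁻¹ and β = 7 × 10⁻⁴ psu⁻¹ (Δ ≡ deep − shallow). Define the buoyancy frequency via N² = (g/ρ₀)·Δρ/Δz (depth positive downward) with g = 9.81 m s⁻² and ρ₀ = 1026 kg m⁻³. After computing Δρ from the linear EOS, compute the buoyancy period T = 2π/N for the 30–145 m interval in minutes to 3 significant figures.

14.5 min

ΔT = +0.3 K, ΔS = +0.98 psu (deep − shallow).
Δρ/ρ₀ = −αΔT + βΔS = -7.50 × 10⁻⁵ + 6.86 × 10⁻⁴ = 6.11 × 10⁻⁴, so Δρ ≈ 0.6269 kg m⁻³.
N² = (g/ρ₀)·Δρ/Δz = g·(Δρ/ρ₀)/Δz = 9.81 × 6.11 × 10⁻⁴ / 115 = 5.2121 × 10⁻⁵ s⁻².
N = √(5.2121 × 10⁻⁵) = 7.2195 × 10⁻³ rad s⁻¹ → T = 2π/N = 870.31 s = 14.505 min ≈ 14.5 min.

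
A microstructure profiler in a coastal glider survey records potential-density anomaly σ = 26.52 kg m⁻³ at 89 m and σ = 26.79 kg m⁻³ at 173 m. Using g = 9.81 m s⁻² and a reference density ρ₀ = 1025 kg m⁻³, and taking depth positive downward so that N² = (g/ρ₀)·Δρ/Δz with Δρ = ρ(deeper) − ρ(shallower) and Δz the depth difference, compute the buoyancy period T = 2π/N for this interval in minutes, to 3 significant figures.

Δρ = 1026.79 − 1026.52 = 0.27 kg m⁻³ over Δz = 173 − 89 = 84 m.
N² = (9.81/1025) × (0.27/84) = 3.0763 × 10⁻⁵ s⁻².
N = √(3.0763 × 10⁻⁵) = 5.5464 × 10⁻³ rad s⁻¹, so T = 2π/N = 1.1328 × 10³ s = 18.880 min ≈ 18.9 min.

18.9 min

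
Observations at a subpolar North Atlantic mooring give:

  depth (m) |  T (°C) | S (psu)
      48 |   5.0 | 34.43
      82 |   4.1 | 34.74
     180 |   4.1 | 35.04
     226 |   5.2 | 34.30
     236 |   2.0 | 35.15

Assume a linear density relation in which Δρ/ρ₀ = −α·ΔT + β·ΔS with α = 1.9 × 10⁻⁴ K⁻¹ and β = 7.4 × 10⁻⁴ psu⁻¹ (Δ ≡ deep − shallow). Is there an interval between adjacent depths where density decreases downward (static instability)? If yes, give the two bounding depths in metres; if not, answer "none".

180–226 m

Evaluate Δρ/ρ₀ = −αΔT + βΔS across each adjacent pair:
  48–82 m: −αΔT+βΔS = −(1.9 × 10⁻⁴)(-0.9)+(7.4 × 10⁻⁴)(+0.31) = 4.0 × 10⁻⁴ → stable
  82–180 m: −αΔT+βΔS = −(1.9 × 10⁻⁴)(+0.0)+(7.4 × 10⁻⁴)(+0.30) = 2.2 × 10⁻⁴ → stable
  180–226 m: −αΔT+βΔS = −(1.9 × 10⁻⁴)(+1.1)+(7.4 × 10⁻⁴)(-0.74) = -7.6 × 10⁻⁴ → UNSTABLE
  226–236 m: −αΔT+βΔS = −(1.9 × 10⁻⁴)(-3.2)+(7.4 × 10⁻⁴)(+0.85) = 1.2 × 10⁻³ → stable
The 180–226 m interval has Δρ < 0: lighter water underlies denser water.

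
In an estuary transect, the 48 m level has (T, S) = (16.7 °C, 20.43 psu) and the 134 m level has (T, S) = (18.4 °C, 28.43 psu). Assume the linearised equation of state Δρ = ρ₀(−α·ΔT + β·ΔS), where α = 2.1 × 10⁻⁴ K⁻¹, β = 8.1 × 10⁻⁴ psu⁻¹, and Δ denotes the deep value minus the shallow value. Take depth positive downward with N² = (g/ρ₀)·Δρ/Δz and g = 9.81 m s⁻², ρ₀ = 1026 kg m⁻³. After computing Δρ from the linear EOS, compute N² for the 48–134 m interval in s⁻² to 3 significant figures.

6.98 × 10⁻⁴ s⁻²

ΔT = +1.7 K, ΔS = +8.00 psu (deep − shallow).
Δρ/ρ₀ = −αΔT + βΔS = -3.57 × 10⁻⁴ + 6.48 × 10⁻³ = 6.123 × 10⁻³, so Δρ ≈ 6.282 kg m⁻³.
N² = (g/ρ₀)·Δρ/Δz = g·(Δρ/ρ₀)/Δz = 9.81 × 6.123 × 10⁻³ / 86 = 6.9845 × 10⁻⁴ s⁻² ≈ 6.98 × 10⁻⁴ s⁻².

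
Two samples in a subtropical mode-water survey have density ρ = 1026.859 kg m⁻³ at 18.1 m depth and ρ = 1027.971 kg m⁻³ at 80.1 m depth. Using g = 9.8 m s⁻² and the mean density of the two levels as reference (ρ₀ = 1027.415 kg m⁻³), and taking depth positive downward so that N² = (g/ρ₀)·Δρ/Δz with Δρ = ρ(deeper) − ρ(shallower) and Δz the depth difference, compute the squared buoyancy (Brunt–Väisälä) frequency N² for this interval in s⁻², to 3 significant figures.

1.71 × 10⁻⁴ s⁻²

Δρ = 1027.971 − 1026.859 = 1.112 kg m⁻³ over Δz = 80.1 − 18.1 = 62 m.
N² = (9.8/1027.415) × (1.112/62) = 1.7108 × 10⁻⁴ s⁻² ≈ 1.71 × 10⁻⁴ s⁻².
A positive N² confirms static stability across the interval.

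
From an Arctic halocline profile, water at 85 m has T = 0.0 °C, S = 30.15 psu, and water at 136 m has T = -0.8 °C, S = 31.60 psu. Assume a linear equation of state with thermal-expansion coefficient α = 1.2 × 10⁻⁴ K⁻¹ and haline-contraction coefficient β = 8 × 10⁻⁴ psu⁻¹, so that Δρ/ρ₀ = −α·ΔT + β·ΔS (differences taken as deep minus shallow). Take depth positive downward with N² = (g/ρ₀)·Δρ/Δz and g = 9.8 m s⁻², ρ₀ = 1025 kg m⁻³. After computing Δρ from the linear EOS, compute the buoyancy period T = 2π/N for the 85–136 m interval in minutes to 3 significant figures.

6.74 min

ΔT = -0.8 K, ΔS = +1.45 psu (deep − shallow).
Δρ/ρ₀ = −αΔT + βΔS = 9.60 × 10⁻⁵ + 1.16 × 10⁻³ = 1.256 × 10⁻³, so Δρ ≈ 1.287 kg m⁻³.
N² = (g/ρ₀)·Δρ/Δz = g·(Δρ/ρ₀)/Δz = 9.8 × 1.256 × 10⁻³ / 51 = 2.4135 × 10⁻⁴ s⁻².
N = √(2.4135 × 10⁻⁴) = 0.015535 rad s⁻¹ → T = 2π/N = 404.45 s = 6.7408 min ≈ 6.74 min.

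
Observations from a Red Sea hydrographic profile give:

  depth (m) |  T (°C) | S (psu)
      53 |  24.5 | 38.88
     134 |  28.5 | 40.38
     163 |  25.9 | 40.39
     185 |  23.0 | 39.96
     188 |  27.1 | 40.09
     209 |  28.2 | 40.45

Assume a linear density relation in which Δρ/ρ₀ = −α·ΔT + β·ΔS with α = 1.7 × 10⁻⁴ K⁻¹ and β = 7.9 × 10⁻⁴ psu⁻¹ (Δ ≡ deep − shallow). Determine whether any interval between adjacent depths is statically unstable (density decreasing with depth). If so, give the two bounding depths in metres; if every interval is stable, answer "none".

Evaluate Δρ/ρ₀ = −αΔT + βΔS across each adjacent pair:
  53–134 m: −αΔT+βΔS = −(1.7 × 10⁻⁴)(+4.0)+(7.9 × 10⁻⁴)(+1.50) = 5.1 × 10⁻⁴ → stable
  134–163 m: −αΔT+βΔS = −(1.7 × 10⁻⁴)(-2.6)+(7.9 × 10⁻⁴)(+0.01) = 4.5 × 10⁻⁴ → stable
  163–185 m: −αΔT+βΔS = −(1.7 × 10⁻⁴)(-2.9)+(7.9 × 10⁻⁴)(-0.43) = 1.5 × 10⁻⁴ → stable
  185–188 m: −αΔT+βΔS = −(1.7 × 10⁻⁴)(+4.1)+(7.9 × 10⁻⁴)(+0.13) = -5.9 × 10⁻⁴ → UNSTABLE
  188–209 m: −αΔT+βΔS = −(1.7 × 10⁻⁴)(+1.1)+(7.9 × 10⁻⁴)(+0.36) = 9.7 × 10⁻⁵ → stable
The 185–188 m interval has Δρ < 0: lighter water underlies denser water.

185–188 m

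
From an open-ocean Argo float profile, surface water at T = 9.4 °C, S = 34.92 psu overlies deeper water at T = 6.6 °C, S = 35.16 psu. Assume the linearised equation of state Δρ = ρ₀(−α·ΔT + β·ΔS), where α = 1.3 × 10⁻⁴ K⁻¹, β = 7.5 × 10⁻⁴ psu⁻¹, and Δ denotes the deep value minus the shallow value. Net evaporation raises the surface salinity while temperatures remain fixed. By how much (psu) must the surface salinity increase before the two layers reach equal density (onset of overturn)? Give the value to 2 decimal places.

0.73 psu

Neutral buoyancy requires −α(T_deep − T_surf) + β(S_deep − S_surf′) = 0.
S_surf′ = S_deep − (α/β)·ΔT = 35.16 − (1.3 × 10⁻⁴/7.5 × 10⁻⁴)·(-2.8) = 35.6453 psu.
Increase required: 35.6453 − 34.92 = 0.7253 psu.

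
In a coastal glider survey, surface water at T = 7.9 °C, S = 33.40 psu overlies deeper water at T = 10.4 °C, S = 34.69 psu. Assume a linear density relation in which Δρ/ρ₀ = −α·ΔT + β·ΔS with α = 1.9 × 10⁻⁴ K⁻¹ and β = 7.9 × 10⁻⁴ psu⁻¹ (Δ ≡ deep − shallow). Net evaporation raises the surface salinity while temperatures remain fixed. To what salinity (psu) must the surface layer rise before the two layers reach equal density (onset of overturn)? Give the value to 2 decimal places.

Neutral buoyancy requires −α(T_deep − T_surf) + β(S_deep − S_surf′) = 0.
S_surf′ = S_deep − (α/β)·ΔT = 34.69 − (1.9 × 10⁻⁴/7.9 × 10⁻⁴)·(+2.5) = 34.0887 psu.
Increase required: 34.0887 − 33.40 = 0.6887 psu.

34.09 psu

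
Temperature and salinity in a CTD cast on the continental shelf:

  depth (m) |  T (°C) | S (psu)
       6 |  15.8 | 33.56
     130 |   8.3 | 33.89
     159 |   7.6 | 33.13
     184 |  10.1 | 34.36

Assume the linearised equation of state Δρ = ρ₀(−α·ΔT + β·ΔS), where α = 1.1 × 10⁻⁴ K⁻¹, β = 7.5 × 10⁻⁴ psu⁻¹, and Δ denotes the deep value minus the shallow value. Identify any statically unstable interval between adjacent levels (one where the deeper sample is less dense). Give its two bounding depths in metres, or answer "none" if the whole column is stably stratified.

Evaluate Δρ/ρ₀ = −αΔT + βΔS across each adjacent pair:
  6–130 m: −αΔT+βΔS = −(1.1 × 10⁻⁴)(-7.5)+(7.5 × 10⁻⁴)(+0.33) = 1.1 × 10⁻³ → stable
  130–159 m: −αΔT+βΔS = −(1.1 × 10⁻⁴)(-0.7)+(7.5 × 10⁻⁴)(-0.76) = -4.9 × 10⁻⁴ → UNSTABLE
  159–184 m: −αΔT+βΔS = −(1.1 × 10⁻⁴)(+2.5)+(7.5 × 10⁻⁴)(+1.23) = 6.5 × 10⁻⁴ → stable
The 130–159 m interval has Δρ < 0: lighter water underlies denser water.

130–159 m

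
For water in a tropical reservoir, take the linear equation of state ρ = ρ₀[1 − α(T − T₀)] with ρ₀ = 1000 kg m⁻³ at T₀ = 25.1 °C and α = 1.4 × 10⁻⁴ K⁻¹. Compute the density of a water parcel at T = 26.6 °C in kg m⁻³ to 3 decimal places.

999.790 kg m⁻³

T − T₀ = +1.5 K.
Bracket = 1 − α·(+1.5) = 1 + (-2.10 × 10⁻⁴) = 0.9997900.
ρ = 1000 × 0.9997900 = 999.790 kg m⁻³.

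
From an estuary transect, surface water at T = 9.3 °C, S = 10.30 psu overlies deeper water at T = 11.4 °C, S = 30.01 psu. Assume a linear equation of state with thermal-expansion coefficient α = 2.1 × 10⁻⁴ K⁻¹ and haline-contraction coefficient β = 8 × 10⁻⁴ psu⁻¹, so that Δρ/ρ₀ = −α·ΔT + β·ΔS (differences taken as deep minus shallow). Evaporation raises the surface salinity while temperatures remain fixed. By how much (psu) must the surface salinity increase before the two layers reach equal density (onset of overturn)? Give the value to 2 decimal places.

Neutral buoyancy requires −α(T_deep − T_surf) + β(S_deep − S_surf′) = 0.
S_surf′ = S_deep − (α/β)·ΔT = 30.01 − (2.1 × 10⁻⁴/8 × 10⁻⁴)·(+2.1) = 29.4588 psu.
Increase required: 29.4588 − 10.30 = 19.1588 psu.

19.16 psu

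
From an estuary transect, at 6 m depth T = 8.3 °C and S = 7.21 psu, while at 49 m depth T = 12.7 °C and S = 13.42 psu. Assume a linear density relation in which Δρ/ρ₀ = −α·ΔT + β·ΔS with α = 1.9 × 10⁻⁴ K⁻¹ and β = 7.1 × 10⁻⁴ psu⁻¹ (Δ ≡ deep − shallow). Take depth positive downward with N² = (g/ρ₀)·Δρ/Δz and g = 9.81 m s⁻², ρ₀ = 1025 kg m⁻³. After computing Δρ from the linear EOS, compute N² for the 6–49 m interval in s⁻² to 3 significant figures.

ΔT = +4.4 K, ΔS = +6.21 psu (deep − shallow).
Δρ/ρ₀ = −αΔT + βΔS = -8.36 × 10⁻⁴ + 4.4091 × 10⁻³ = 3.5731 × 10⁻³, so Δρ ≈ 3.662 kg m⁻³.
N² = (g/ρ₀)·Δρ/Δz = g·(Δρ/ρ₀)/Δz = 9.81 × 3.5731 × 10⁻³ / 43 = 8.1517 × 10⁻⁴ s⁻² ≈ 8.15 × 10⁻⁴ s⁻².

8.15 × 10⁻⁴ s⁻²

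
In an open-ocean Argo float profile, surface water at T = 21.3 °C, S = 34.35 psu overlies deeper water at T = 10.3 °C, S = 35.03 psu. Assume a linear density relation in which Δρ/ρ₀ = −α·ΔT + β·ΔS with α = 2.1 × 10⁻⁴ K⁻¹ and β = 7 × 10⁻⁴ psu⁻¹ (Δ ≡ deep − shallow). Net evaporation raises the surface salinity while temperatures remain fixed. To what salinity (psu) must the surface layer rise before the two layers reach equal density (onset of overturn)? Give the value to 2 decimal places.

Neutral buoyancy requires −α(T_deep − T_surf) + β(S_deep − S_surf′) = 0.
S_surf′ = S_deep − (α/β)·ΔT = 35.03 − (2.1 × 10⁻⁴/7 × 10⁻⁴)·(-11.0) = 38.3300 psu.
Increase required: 38.3300 − 34.35 = 3.9800 psu.

38.33 psu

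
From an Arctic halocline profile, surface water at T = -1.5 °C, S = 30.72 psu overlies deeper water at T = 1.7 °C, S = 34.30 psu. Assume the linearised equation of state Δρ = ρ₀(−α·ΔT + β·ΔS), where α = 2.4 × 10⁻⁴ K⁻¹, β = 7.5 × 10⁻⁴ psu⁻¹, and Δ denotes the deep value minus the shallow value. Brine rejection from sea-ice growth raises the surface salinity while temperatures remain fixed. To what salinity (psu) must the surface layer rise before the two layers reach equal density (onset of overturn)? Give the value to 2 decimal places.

33.28 psu

Neutral buoyancy requires −α(T_deep − T_surf) + β(S_deep − S_surf′) = 0.
S_surf′ = S_deep − (α/β)·ΔT = 34.30 − (2.4 × 10⁻⁴/7.5 × 10⁻⁴)·(+3.2) = 33.2760 psu.
Increase required: 33.2760 − 30.72 = 2.5560 psu.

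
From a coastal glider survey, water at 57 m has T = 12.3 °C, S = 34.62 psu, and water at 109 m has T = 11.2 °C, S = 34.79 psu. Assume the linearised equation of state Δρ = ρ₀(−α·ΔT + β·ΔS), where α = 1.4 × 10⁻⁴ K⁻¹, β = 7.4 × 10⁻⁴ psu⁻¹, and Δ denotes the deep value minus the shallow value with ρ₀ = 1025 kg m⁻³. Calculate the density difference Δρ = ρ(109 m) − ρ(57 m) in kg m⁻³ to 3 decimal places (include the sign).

ΔT = -1.1 K, ΔS = +0.17 psu (deep − shallow).
Δρ/ρ₀ = −(1.4 × 10⁻⁴)(-1.1) + (7.4 × 10⁻⁴)(+0.17) = 2.798 × 10⁻⁴.
Δρ = 1025 × (2.798 × 10⁻⁴) = +0.287 kg m⁻³.
Positive Δρ: denser below, stable.

+0.287 kg m⁻³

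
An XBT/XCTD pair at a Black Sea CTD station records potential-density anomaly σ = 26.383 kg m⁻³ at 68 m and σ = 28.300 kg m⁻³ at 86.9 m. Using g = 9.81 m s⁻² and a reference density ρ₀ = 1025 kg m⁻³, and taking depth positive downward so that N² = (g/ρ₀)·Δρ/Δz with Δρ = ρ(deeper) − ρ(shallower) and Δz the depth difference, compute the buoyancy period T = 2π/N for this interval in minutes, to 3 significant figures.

3.36 min

Δρ = 1028.300 − 1026.383 = 1.917 kg m⁻³ over Δz = 86.9 − 68 = 18.9 m.
N² = (9.81/1025) × (1.917/18.9) = 9.7075 × 10⁻⁴ s⁻².
N = √(9.7075 × 10⁻⁴) = 0.031157 rad s⁻¹, so T = 2π/N = 201.66 s = 3.3610 min ≈ 3.36 min.
N² > 0, so the interval is statically stable.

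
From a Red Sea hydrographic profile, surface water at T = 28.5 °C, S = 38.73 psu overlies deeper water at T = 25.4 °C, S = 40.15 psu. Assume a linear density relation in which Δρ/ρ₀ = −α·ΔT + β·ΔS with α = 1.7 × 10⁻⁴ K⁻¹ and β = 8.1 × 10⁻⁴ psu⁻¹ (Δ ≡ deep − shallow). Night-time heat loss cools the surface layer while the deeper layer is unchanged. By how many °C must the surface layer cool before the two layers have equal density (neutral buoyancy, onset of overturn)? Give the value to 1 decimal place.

Neutral buoyancy requires Δρ = 0, i.e. −α(T_deep − T_surf′) + β(S_deep − S_surf) = 0.
T_surf′ = T_deep − (β/α)·ΔS = 25.4 − (8.1 × 10⁻⁴/1.7 × 10⁻⁴)·(+1.42) = 18.634 °C.
Cooling required: 28.5 − (18.634) = 9.866 °C.

9.9 °C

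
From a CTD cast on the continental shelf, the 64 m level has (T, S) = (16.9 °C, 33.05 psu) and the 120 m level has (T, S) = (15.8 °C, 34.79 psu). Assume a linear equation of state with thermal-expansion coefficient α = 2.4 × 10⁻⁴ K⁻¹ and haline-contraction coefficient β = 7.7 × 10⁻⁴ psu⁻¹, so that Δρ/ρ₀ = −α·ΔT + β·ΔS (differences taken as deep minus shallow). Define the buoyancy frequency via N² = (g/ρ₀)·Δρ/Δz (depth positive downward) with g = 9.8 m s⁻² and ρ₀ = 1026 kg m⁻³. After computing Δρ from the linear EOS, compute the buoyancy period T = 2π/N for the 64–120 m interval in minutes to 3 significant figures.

ΔT = -1.1 K, ΔS = +1.74 psu (deep − shallow).
Δρ/ρ₀ = −αΔT + βΔS = 2.64 × 10⁻⁴ + 1.3398 × 10⁻³ = 1.6038 × 10⁻³, so Δρ ≈ 1.645 kg m⁻³.
N² = (g/ρ₀)·Δρ/Δz = g·(Δρ/ρ₀)/Δz = 9.8 × 1.6038 × 10⁻³ / 56 = 2.8066 × 10⁻⁴ s⁻².
N = √(2.8066 × 10⁻⁴) = 0.016753 rad s⁻¹ → T = 2π/N = 375.05 s = 6.2508 min ≈ 6.25 min.

6.25 min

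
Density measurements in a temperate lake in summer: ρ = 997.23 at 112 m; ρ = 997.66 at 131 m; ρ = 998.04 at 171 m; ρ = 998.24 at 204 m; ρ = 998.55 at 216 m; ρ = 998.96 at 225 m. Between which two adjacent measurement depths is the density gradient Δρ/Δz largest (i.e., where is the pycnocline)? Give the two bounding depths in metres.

Compute the density gradient over each adjacent pair:
  112–131 m: Δρ/Δz = 0.43/19 = 0.023 kg m⁻⁴
  131–171 m: Δρ/Δz = 0.38/40 = 9.5 × 10⁻³ kg m⁻⁴
  171–204 m: Δρ/Δz = 0.20/33 = 6.1 × 10⁻³ kg m⁻⁴
  204–216 m: Δρ/Δz = 0.31/12 = 0.026 kg m⁻⁴
  216–225 m: Δρ/Δz = 0.41/9 = 0.046 kg m⁻⁴
The largest gradient is in the 216–225 m interval — the pycnocline.

216–225 m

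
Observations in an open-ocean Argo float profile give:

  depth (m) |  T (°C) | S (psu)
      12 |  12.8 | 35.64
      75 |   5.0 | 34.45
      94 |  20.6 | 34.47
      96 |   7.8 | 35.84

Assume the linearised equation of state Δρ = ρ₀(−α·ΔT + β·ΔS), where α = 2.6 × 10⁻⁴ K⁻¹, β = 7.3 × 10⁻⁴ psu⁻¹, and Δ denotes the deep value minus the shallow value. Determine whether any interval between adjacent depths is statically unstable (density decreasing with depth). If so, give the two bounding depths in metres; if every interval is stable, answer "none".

75–94 m

Evaluate Δρ/ρ₀ = −αΔT + βΔS across each adjacent pair:
  12–75 m: −αΔT+βΔS = −(2.6 × 10⁻⁴)(-7.8)+(7.3 × 10⁻⁴)(-1.19) = 1.2 × 10⁻³ → stable
  75–94 m: −αΔT+βΔS = −(2.6 × 10⁻⁴)(+15.6)+(7.3 × 10⁻⁴)(+0.02) = -4.0 × 10⁻³ → UNSTABLE
  94–96 m: −αΔT+βΔS = −(2.6 × 10⁻⁴)(-12.8)+(7.3 × 10⁻⁴)(+1.37) = 4.3 × 10⁻³ → stable
The 75–94 m interval has Δρ < 0: lighter water underlies denser water.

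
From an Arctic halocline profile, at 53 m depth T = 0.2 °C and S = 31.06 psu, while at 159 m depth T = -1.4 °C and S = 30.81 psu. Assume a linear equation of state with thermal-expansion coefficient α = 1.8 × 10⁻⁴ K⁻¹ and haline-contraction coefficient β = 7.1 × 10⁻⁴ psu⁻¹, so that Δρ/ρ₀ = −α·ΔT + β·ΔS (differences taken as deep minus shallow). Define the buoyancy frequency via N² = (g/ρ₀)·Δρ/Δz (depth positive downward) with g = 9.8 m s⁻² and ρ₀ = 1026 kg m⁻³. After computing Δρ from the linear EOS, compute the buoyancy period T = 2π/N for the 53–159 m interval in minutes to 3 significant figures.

ΔT = -1.6 K, ΔS = -0.25 psu (deep − shallow).
Δρ/ρ₀ = −αΔT + βΔS = 2.88 × 10⁻⁴ − 1.775 × 10⁻⁴ = 1.105 × 10⁻⁴, so Δρ ≈ 0.1134 kg m⁻³.
N² = (g/ρ₀)·Δρ/Δz = g·(Δρ/ρ₀)/Δz = 9.8 × 1.105 × 10⁻⁴ / 106 = 1.0216 × 10⁻⁵ s⁻².
N = √(1.0216 × 10⁻⁵) = 3.1962 × 10⁻³ rad s⁻¹ → T = 2π/N = 1.9658 × 10³ s = 32.763 min ≈ 32.8 min.

32.8 min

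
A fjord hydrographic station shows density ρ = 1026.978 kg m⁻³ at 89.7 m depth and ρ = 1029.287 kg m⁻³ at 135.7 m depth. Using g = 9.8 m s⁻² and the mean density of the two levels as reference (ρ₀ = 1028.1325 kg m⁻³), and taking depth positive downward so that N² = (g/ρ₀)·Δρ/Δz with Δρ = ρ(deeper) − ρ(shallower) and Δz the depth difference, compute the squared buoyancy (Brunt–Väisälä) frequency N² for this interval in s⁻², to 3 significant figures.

Δρ = 1029.287 − 1026.978 = 2.309 kg m⁻³ over Δz = 135.7 − 89.7 = 46 m.
N² = (9.8/1028.1325) × (2.309/46) = 4.7846 × 10⁻⁴ s⁻² ≈ 4.78 × 10⁻⁴ s⁻².
N² > 0, so the interval is statically stable.

4.78 × 10⁻⁴ s⁻²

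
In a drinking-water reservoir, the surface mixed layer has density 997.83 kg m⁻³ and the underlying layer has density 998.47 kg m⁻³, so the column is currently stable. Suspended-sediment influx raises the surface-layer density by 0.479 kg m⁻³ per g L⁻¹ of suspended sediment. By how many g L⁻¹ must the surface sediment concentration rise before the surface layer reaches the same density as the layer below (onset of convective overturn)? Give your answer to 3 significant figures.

1.34 g L⁻¹

Density deficit of the surface layer: 998.47 − 997.83 = 0.64 kg m⁻³.
Required change = 0.64 / 0.479 = 1.34 g L⁻¹.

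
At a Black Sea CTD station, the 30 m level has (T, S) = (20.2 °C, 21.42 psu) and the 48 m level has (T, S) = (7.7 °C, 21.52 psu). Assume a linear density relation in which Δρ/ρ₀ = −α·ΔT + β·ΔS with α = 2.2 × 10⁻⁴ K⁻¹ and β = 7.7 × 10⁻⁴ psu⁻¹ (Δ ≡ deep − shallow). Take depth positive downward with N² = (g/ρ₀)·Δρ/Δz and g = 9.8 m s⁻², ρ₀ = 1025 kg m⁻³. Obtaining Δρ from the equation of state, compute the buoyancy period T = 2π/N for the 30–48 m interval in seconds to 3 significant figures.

ΔT = -12.5 K, ΔS = +0.10 psu (deep − shallow).
Δρ/ρ₀ = −αΔT + βΔS = 2.75 × 10⁻³ + 7.70 × 10⁻⁵ = 2.827 × 10⁻³, so Δρ ≈ 2.898 kg m⁻³.
N² = (g/ρ₀)·Δρ/Δz = g·(Δρ/ρ₀)/Δz = 9.8 × 2.827 × 10⁻³ / 18 = 1.5391 × 10⁻³ s⁻².
N = √(1.5391 × 10⁻³) = 0.039231 rad s⁻¹ → T = 2π/N = 160.16 s ≈ 160 s.

160 s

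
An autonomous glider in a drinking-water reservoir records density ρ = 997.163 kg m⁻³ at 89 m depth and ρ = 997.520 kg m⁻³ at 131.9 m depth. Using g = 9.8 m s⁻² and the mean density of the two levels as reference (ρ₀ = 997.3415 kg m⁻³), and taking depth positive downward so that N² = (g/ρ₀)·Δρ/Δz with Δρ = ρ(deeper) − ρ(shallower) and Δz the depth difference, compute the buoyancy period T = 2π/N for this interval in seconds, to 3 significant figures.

695 s

Δρ = 997.520 − 997.163 = 0.357 kg m⁻³ over Δz = 131.9 − 89 = 42.9 m.
N² = (9.8/997.3415) × (0.357/42.9) = 8.1770 × 10⁻⁵ s⁻².
N = √(8.1770 × 10⁻⁵) = 9.0427 × 10⁻³ rad s⁻¹, so T = 2π/N = 694.84 s ≈ 695 s.
N² > 0, so the interval is statically stable.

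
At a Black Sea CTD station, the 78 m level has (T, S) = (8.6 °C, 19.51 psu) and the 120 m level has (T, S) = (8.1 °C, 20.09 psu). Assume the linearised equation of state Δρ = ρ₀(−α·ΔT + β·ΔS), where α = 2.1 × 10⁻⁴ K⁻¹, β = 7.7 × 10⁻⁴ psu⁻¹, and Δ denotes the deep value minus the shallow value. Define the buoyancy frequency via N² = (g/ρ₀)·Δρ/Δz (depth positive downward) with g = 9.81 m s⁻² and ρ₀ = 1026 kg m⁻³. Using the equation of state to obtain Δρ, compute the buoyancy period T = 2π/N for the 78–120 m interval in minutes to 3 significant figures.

9.23 min

ΔT = -0.5 K, ΔS = +0.58 psu (deep − shallow).
Δρ/ρ₀ = −αΔT + βΔS = 1.05 × 10⁻⁴ + 4.466 × 10⁻⁴ = 5.516 × 10⁻⁴, so Δρ ≈ 0.5659 kg m⁻³.
N² = (g/ρ₀)·Δρ/Δz = g·(Δρ/ρ₀)/Δz = 9.81 × 5.516 × 10⁻⁴ / 42 = 1.2884 × 10⁻⁴ s⁻².
N = √(1.2884 × 10⁻⁴) = 0.011351 rad s⁻¹ → T = 2π/N = 553.54 s = 9.2257 min ≈ 9.23 min.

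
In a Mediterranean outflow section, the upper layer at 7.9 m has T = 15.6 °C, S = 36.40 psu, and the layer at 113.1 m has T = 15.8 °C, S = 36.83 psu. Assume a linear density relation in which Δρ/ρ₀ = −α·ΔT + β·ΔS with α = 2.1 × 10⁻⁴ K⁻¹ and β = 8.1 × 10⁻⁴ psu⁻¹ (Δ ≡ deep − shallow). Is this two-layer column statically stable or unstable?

ΔT = 15.8 − 15.6 = +0.2 K and ΔS = 36.83 − 36.40 = +0.43 psu (deep − shallow).
−αΔT = -4.20 × 10⁻⁵; βΔS = 3.483 × 10⁻⁴; sum Δρ/ρ₀ = 3.063 × 10⁻⁴.
Δρ/ρ₀ > 0, so Δρ > 0: deeper water is denser → statically stable.

stable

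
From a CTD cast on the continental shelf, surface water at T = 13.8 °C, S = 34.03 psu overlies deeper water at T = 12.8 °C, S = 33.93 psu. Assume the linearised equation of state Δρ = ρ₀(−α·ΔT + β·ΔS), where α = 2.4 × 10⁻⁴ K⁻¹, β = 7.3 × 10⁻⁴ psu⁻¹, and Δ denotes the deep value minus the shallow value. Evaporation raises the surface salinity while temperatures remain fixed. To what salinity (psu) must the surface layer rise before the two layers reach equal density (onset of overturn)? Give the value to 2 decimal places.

34.26 psu

Neutral buoyancy requires −α(T_deep − T_surf) + β(S_deep − S_surf′) = 0.
S_surf′ = S_deep − (α/β)·ΔT = 33.93 − (2.4 × 10⁻⁴/7.3 × 10⁻⁴)·(-1.0) = 34.2588 psu.
Increase required: 34.2588 − 34.03 = 0.2288 psu.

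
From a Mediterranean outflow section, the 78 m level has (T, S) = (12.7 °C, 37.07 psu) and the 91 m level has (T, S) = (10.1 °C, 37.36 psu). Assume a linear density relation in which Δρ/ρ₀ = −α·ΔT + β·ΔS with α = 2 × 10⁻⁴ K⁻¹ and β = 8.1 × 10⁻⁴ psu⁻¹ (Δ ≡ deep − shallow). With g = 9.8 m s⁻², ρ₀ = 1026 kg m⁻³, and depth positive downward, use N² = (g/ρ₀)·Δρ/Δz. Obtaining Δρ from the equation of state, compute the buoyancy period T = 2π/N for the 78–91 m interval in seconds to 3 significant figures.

263 s

ΔT = -2.6 K, ΔS = +0.29 psu (deep − shallow).
Δρ/ρ₀ = −αΔT + βΔS = 5.20 × 10⁻⁴ + 2.349 × 10⁻⁴ = 7.549 × 10⁻⁴, so Δρ ≈ 0.7745 kg m⁻³.
N² = (g/ρ₀)·Δρ/Δz = g·(Δρ/ρ₀)/Δz = 9.8 × 7.549 × 10⁻⁴ / 13 = 5.6908 × 10⁻⁴ s⁻².
N = √(5.6908 × 10⁻⁴) = 0.023855 rad s⁻¹ → T = 2π/N = 263.39 s ≈ 263 s.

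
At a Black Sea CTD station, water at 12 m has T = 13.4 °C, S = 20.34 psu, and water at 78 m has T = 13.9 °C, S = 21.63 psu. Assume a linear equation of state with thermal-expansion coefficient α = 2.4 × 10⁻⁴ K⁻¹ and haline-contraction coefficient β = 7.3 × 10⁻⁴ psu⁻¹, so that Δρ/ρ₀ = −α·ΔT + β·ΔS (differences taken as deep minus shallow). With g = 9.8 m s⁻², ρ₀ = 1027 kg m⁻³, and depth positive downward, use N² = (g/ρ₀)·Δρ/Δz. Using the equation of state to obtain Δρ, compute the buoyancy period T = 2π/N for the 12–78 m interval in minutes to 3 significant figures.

ΔT = +0.5 K, ΔS = +1.29 psu (deep − shallow).
Δρ/ρ₀ = −αΔT + βΔS = -1.20 × 10⁻⁴ + 9.417 × 10⁻⁴ = 8.217 × 10⁻⁴, so Δρ ≈ 0.8439 kg m⁻³.
N² = (g/ρ₀)·Δρ/Δz = g·(Δρ/ρ₀)/Δz = 9.8 × 8.217 × 10⁻⁴ / 66 = 1.2201 × 10⁻⁴ s⁻².
N = √(1.2201 × 10⁻⁴) = 0.011046 rad s⁻¹ → T = 2π/N = 568.82 s = 9.4803 min ≈ 9.48 min.

9.48 min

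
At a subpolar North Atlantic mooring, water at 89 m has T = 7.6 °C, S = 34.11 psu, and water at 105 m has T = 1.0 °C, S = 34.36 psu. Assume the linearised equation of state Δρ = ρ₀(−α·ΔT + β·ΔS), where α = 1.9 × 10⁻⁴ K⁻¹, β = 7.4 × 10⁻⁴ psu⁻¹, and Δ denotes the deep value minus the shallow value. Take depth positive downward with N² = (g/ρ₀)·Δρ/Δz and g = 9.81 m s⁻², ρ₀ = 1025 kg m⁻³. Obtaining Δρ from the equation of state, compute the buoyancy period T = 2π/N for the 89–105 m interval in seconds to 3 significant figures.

ΔT = -6.6 K, ΔS = +0.25 psu (deep − shallow).
Δρ/ρ₀ = −αΔT + βΔS = 1.254 × 10⁻³ + 1.85 × 10⁻⁴ = 1.439 × 10⁻³, so Δρ ≈ 1.475 kg m⁻³.
N² = (g/ρ₀)·Δρ/Δz = g·(Δρ/ρ₀)/Δz = 9.81 × 1.439 × 10⁻³ / 16 = 8.8229 × 10⁻⁴ s⁻².
N = √(8.8229 × 10⁻⁴) = 0.029703 rad s⁻¹ → T = 2π/N = 211.53 s ≈ 212 s.

212 s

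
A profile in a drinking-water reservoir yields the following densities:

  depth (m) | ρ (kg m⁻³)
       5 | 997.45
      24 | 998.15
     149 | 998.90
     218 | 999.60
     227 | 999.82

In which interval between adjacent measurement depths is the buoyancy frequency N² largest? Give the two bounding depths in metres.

5–24 m

Compute the density gradient over each adjacent pair:
  5–24 m: Δρ/Δz = 0.70/19 = 0.037 kg m⁻⁴
  24–149 m: Δρ/Δz = 0.75/125 = 6.0 × 10⁻³ kg m⁻⁴
  149–218 m: Δρ/Δz = 0.70/69 = 0.010 kg m⁻⁴
  218–227 m: Δρ/Δz = 0.22/9 = 0.024 kg m⁻⁴
The largest gradient is in the 5–24 m interval — the pycnocline.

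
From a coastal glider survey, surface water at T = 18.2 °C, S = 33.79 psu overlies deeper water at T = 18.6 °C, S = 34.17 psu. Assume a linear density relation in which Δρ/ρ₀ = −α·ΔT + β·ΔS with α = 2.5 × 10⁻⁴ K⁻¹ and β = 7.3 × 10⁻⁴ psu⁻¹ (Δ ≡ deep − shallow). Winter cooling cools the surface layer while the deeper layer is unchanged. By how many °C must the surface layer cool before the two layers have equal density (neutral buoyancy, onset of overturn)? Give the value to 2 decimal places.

0.71 °C

Neutral buoyancy requires Δρ = 0, i.e. −α(T_deep − T_surf′) + β(S_deep − S_surf) = 0.
T_surf′ = T_deep − (β/α)·ΔS = 18.6 − (7.3 × 10⁻⁴/2.5 × 10⁻⁴)·(+0.38) = 17.4904 °C.
Cooling required: 18.2 − (17.4904) = 0.7096 °C.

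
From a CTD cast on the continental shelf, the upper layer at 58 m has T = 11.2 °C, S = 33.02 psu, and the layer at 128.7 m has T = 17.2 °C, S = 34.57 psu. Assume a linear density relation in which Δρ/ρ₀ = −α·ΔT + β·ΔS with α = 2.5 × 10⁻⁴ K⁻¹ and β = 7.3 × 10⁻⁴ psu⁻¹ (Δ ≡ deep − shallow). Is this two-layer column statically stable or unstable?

unstable

ΔT = 17.2 − 11.2 = +6.0 K and ΔS = 34.57 − 33.02 = +1.55 psu (deep − shallow).
−αΔT = -1.50 × 10⁻³; βΔS = 1.1315 × 10⁻³; sum Δρ/ρ₀ = -3.685 × 10⁻⁴.
Δρ/ρ₀ < 0, so Δρ < 0: deeper water is lighter → statically unstable; the column would overturn.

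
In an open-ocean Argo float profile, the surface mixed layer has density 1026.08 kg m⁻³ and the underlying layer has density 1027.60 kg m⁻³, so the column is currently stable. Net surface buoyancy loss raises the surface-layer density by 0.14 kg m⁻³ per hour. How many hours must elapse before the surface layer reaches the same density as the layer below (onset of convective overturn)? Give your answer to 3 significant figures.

Density deficit of the surface layer: 1027.60 − 1026.08 = 1.52 kg m⁻³.
Required change = 1.52 / 0.14 = 10.9 hours.

10.9 hours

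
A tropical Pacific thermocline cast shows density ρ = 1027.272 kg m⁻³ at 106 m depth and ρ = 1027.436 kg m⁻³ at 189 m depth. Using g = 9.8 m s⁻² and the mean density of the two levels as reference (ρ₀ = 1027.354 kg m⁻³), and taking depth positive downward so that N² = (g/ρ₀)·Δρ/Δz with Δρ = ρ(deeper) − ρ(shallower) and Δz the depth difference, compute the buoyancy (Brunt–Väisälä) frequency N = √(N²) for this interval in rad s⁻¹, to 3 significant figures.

4.34 × 10⁻³ rad s⁻¹

Δρ = 1027.436 − 1027.272 = 0.164 kg m⁻³ over Δz = 189 − 106 = 83 m.
N² = (9.8/1027.354) × (0.164/83) = 1.8848 × 10⁻⁵ s⁻².
N = √(1.8848 × 10⁻⁵) = 4.3414 × 10⁻³ rad s⁻¹ ≈ 4.34 × 10⁻³ rad s⁻¹.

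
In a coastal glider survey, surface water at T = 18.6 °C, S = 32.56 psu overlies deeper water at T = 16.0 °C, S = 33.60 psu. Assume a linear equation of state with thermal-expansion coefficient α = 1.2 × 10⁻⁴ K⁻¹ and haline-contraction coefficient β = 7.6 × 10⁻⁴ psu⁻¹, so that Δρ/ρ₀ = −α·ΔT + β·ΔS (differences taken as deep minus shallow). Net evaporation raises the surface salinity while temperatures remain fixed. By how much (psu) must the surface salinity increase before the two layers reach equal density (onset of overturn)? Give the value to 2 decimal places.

1.45 psu

Neutral buoyancy requires −α(T_deep − T_surf) + β(S_deep − S_surf′) = 0.
S_surf′ = S_deep − (α/β)·ΔT = 33.60 − (1.2 × 10⁻⁴/7.6 × 10⁻⁴)·(-2.6) = 34.0105 psu.
Increase required: 34.0105 − 32.56 = 1.4505 psu.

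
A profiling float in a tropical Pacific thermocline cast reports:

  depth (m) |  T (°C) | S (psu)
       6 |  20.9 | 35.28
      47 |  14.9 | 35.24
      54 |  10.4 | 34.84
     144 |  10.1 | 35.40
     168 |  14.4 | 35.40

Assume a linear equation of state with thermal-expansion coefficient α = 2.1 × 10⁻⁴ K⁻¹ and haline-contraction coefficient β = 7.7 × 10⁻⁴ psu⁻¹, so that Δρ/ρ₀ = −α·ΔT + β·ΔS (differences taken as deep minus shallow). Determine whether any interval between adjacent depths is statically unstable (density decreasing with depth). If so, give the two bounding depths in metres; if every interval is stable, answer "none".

144–168 m

Evaluate Δρ/ρ₀ = −αΔT + βΔS across each adjacent pair:
  6–47 m: −αΔT+βΔS = −(2.1 × 10⁻⁴)(-6.0)+(7.7 × 10⁻⁴)(-0.04) = 1.2 × 10⁻³ → stable
  47–54 m: −αΔT+βΔS = −(2.1 × 10⁻⁴)(-4.5)+(7.7 × 10⁻⁴)(-0.40) = 6.4 × 10⁻⁴ → stable
  54–144 m: −αΔT+βΔS = −(2.1 × 10⁻⁴)(-0.3)+(7.7 × 10⁻⁴)(+0.56) = 4.9 × 10⁻⁴ → stable
  144–168 m: −αΔT+βΔS = −(2.1 × 10⁻⁴)(+4.3)+(7.7 × 10⁻⁴)(+0.00) = -9.0 × 10⁻⁴ → UNSTABLE
The 144–168 m interval has Δρ < 0: lighter water underlies denser water.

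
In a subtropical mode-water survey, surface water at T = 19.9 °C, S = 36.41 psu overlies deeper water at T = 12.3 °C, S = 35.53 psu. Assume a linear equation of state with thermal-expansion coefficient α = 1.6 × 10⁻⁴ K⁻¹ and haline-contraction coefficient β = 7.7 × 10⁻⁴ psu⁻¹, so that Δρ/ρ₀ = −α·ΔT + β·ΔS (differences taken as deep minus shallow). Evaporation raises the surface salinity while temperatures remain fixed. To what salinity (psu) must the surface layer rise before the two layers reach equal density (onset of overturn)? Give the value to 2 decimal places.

Neutral buoyancy requires −α(T_deep − T_surf) + β(S_deep − S_surf′) = 0.
S_surf′ = S_deep − (α/β)·ΔT = 35.53 − (1.6 × 10⁻⁴/7.7 × 10⁻⁴)·(-7.6) = 37.1092 psu.
Increase required: 37.1092 − 36.41 = 0.6992 psu.

37.11 psu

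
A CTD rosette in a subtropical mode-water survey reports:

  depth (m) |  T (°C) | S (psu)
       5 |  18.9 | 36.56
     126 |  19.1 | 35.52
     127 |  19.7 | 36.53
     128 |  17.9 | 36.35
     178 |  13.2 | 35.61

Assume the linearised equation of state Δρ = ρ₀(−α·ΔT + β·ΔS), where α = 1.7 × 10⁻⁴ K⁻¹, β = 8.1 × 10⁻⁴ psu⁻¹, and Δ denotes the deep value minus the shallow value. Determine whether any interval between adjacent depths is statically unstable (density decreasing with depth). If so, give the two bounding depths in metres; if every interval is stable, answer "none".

5–126 m

Evaluate Δρ/ρ₀ = −αΔT + βΔS across each adjacent pair:
  5–126 m: −αΔT+βΔS = −(1.7 × 10⁻⁴)(+0.2)+(8.1 × 10⁻⁴)(-1.04) = -8.8 × 10⁻⁴ → UNSTABLE
  126–127 m: −αΔT+βΔS = −(1.7 × 10⁻⁴)(+0.6)+(8.1 × 10⁻⁴)(+1.01) = 7.2 × 10⁻⁴ → stable
  127–128 m: −αΔT+βΔS = −(1.7 × 10⁻⁴)(-1.8)+(8.1 × 10⁻⁴)(-0.18) = 1.6 × 10⁻⁴ → stable
  128–178 m: −αΔT+βΔS = −(1.7 × 10⁻⁴)(-4.7)+(8.1 × 10⁻⁴)(-0.74) = 2.0 × 10⁻⁴ → stable
The 5–126 m interval has Δρ < 0: lighter water underlies denser water.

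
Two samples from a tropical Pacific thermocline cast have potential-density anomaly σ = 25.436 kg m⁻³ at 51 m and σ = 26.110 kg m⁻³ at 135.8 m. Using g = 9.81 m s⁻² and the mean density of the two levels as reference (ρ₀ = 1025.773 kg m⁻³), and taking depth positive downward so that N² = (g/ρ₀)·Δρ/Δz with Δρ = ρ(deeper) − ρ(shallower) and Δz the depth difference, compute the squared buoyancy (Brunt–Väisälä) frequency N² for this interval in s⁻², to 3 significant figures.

Δρ = 1026.110 − 1025.436 = 0.674 kg m⁻³ over Δz = 135.8 − 51 = 84.8 m.
N² = (9.81/1025.773) × (0.674/84.8) = 7.6012 × 10⁻⁵ s⁻² ≈ 7.60 × 10⁻⁵ s⁻².

7.60 × 10⁻⁵ s⁻²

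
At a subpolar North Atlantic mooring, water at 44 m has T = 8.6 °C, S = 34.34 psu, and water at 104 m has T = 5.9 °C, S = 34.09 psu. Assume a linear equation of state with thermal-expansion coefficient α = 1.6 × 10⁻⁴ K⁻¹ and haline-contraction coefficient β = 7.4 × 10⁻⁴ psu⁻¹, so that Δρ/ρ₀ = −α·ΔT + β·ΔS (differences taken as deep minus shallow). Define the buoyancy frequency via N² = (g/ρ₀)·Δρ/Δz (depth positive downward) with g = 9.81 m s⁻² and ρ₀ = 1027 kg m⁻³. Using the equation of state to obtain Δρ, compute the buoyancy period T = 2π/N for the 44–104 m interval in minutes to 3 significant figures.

ΔT = -2.7 K, ΔS = -0.25 psu (deep − shallow).
Δρ/ρ₀ = −αΔT + βΔS = 4.32 × 10⁻⁴ − 1.85 × 10⁻⁴ = 2.47 × 10⁻⁴, so Δρ ≈ 0.2537 kg m⁻³.
N² = (g/ρ₀)·Δρ/Δz = g·(Δρ/ρ₀)/Δz = 9.81 × 2.47 × 10⁻⁴ / 60 = 4.0385 × 10⁻⁵ s⁻².
N = √(4.0385 × 10⁻⁵) = 6.3549 × 10⁻³ rad s⁻¹ → T = 2π/N = 988.72 s = 16.479 min ≈ 16.5 min.

16.5 min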